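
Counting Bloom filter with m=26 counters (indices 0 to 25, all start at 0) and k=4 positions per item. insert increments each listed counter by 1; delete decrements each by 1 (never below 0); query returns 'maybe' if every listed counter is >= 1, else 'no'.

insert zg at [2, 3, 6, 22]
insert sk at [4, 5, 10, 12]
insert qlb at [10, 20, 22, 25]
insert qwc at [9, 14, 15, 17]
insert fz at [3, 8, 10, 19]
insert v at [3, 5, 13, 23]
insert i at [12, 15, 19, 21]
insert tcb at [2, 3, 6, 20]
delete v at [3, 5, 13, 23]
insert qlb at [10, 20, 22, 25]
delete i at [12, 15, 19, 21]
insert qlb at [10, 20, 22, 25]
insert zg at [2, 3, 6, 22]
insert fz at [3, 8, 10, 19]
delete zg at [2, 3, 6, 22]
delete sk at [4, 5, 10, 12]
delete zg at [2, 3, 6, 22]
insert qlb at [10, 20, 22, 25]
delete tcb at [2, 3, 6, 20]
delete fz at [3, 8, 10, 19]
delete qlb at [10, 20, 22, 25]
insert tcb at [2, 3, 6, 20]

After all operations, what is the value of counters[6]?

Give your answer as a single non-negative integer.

Answer: 1

Derivation:
Step 1: insert zg at [2, 3, 6, 22] -> counters=[0,0,1,1,0,0,1,0,0,0,0,0,0,0,0,0,0,0,0,0,0,0,1,0,0,0]
Step 2: insert sk at [4, 5, 10, 12] -> counters=[0,0,1,1,1,1,1,0,0,0,1,0,1,0,0,0,0,0,0,0,0,0,1,0,0,0]
Step 3: insert qlb at [10, 20, 22, 25] -> counters=[0,0,1,1,1,1,1,0,0,0,2,0,1,0,0,0,0,0,0,0,1,0,2,0,0,1]
Step 4: insert qwc at [9, 14, 15, 17] -> counters=[0,0,1,1,1,1,1,0,0,1,2,0,1,0,1,1,0,1,0,0,1,0,2,0,0,1]
Step 5: insert fz at [3, 8, 10, 19] -> counters=[0,0,1,2,1,1,1,0,1,1,3,0,1,0,1,1,0,1,0,1,1,0,2,0,0,1]
Step 6: insert v at [3, 5, 13, 23] -> counters=[0,0,1,3,1,2,1,0,1,1,3,0,1,1,1,1,0,1,0,1,1,0,2,1,0,1]
Step 7: insert i at [12, 15, 19, 21] -> counters=[0,0,1,3,1,2,1,0,1,1,3,0,2,1,1,2,0,1,0,2,1,1,2,1,0,1]
Step 8: insert tcb at [2, 3, 6, 20] -> counters=[0,0,2,4,1,2,2,0,1,1,3,0,2,1,1,2,0,1,0,2,2,1,2,1,0,1]
Step 9: delete v at [3, 5, 13, 23] -> counters=[0,0,2,3,1,1,2,0,1,1,3,0,2,0,1,2,0,1,0,2,2,1,2,0,0,1]
Step 10: insert qlb at [10, 20, 22, 25] -> counters=[0,0,2,3,1,1,2,0,1,1,4,0,2,0,1,2,0,1,0,2,3,1,3,0,0,2]
Step 11: delete i at [12, 15, 19, 21] -> counters=[0,0,2,3,1,1,2,0,1,1,4,0,1,0,1,1,0,1,0,1,3,0,3,0,0,2]
Step 12: insert qlb at [10, 20, 22, 25] -> counters=[0,0,2,3,1,1,2,0,1,1,5,0,1,0,1,1,0,1,0,1,4,0,4,0,0,3]
Step 13: insert zg at [2, 3, 6, 22] -> counters=[0,0,3,4,1,1,3,0,1,1,5,0,1,0,1,1,0,1,0,1,4,0,5,0,0,3]
Step 14: insert fz at [3, 8, 10, 19] -> counters=[0,0,3,5,1,1,3,0,2,1,6,0,1,0,1,1,0,1,0,2,4,0,5,0,0,3]
Step 15: delete zg at [2, 3, 6, 22] -> counters=[0,0,2,4,1,1,2,0,2,1,6,0,1,0,1,1,0,1,0,2,4,0,4,0,0,3]
Step 16: delete sk at [4, 5, 10, 12] -> counters=[0,0,2,4,0,0,2,0,2,1,5,0,0,0,1,1,0,1,0,2,4,0,4,0,0,3]
Step 17: delete zg at [2, 3, 6, 22] -> counters=[0,0,1,3,0,0,1,0,2,1,5,0,0,0,1,1,0,1,0,2,4,0,3,0,0,3]
Step 18: insert qlb at [10, 20, 22, 25] -> counters=[0,0,1,3,0,0,1,0,2,1,6,0,0,0,1,1,0,1,0,2,5,0,4,0,0,4]
Step 19: delete tcb at [2, 3, 6, 20] -> counters=[0,0,0,2,0,0,0,0,2,1,6,0,0,0,1,1,0,1,0,2,4,0,4,0,0,4]
Step 20: delete fz at [3, 8, 10, 19] -> counters=[0,0,0,1,0,0,0,0,1,1,5,0,0,0,1,1,0,1,0,1,4,0,4,0,0,4]
Step 21: delete qlb at [10, 20, 22, 25] -> counters=[0,0,0,1,0,0,0,0,1,1,4,0,0,0,1,1,0,1,0,1,3,0,3,0,0,3]
Step 22: insert tcb at [2, 3, 6, 20] -> counters=[0,0,1,2,0,0,1,0,1,1,4,0,0,0,1,1,0,1,0,1,4,0,3,0,0,3]
Final counters=[0,0,1,2,0,0,1,0,1,1,4,0,0,0,1,1,0,1,0,1,4,0,3,0,0,3] -> counters[6]=1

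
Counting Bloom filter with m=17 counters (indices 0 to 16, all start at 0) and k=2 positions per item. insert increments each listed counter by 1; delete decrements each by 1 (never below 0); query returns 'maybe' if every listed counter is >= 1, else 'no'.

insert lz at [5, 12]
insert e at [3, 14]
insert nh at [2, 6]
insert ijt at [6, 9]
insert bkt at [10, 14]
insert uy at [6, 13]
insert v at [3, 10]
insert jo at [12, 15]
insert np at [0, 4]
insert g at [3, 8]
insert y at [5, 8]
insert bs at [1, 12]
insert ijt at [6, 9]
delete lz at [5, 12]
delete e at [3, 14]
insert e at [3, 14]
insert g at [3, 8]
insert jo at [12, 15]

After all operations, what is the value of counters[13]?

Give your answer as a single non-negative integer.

Answer: 1

Derivation:
Step 1: insert lz at [5, 12] -> counters=[0,0,0,0,0,1,0,0,0,0,0,0,1,0,0,0,0]
Step 2: insert e at [3, 14] -> counters=[0,0,0,1,0,1,0,0,0,0,0,0,1,0,1,0,0]
Step 3: insert nh at [2, 6] -> counters=[0,0,1,1,0,1,1,0,0,0,0,0,1,0,1,0,0]
Step 4: insert ijt at [6, 9] -> counters=[0,0,1,1,0,1,2,0,0,1,0,0,1,0,1,0,0]
Step 5: insert bkt at [10, 14] -> counters=[0,0,1,1,0,1,2,0,0,1,1,0,1,0,2,0,0]
Step 6: insert uy at [6, 13] -> counters=[0,0,1,1,0,1,3,0,0,1,1,0,1,1,2,0,0]
Step 7: insert v at [3, 10] -> counters=[0,0,1,2,0,1,3,0,0,1,2,0,1,1,2,0,0]
Step 8: insert jo at [12, 15] -> counters=[0,0,1,2,0,1,3,0,0,1,2,0,2,1,2,1,0]
Step 9: insert np at [0, 4] -> counters=[1,0,1,2,1,1,3,0,0,1,2,0,2,1,2,1,0]
Step 10: insert g at [3, 8] -> counters=[1,0,1,3,1,1,3,0,1,1,2,0,2,1,2,1,0]
Step 11: insert y at [5, 8] -> counters=[1,0,1,3,1,2,3,0,2,1,2,0,2,1,2,1,0]
Step 12: insert bs at [1, 12] -> counters=[1,1,1,3,1,2,3,0,2,1,2,0,3,1,2,1,0]
Step 13: insert ijt at [6, 9] -> counters=[1,1,1,3,1,2,4,0,2,2,2,0,3,1,2,1,0]
Step 14: delete lz at [5, 12] -> counters=[1,1,1,3,1,1,4,0,2,2,2,0,2,1,2,1,0]
Step 15: delete e at [3, 14] -> counters=[1,1,1,2,1,1,4,0,2,2,2,0,2,1,1,1,0]
Step 16: insert e at [3, 14] -> counters=[1,1,1,3,1,1,4,0,2,2,2,0,2,1,2,1,0]
Step 17: insert g at [3, 8] -> counters=[1,1,1,4,1,1,4,0,3,2,2,0,2,1,2,1,0]
Step 18: insert jo at [12, 15] -> counters=[1,1,1,4,1,1,4,0,3,2,2,0,3,1,2,2,0]
Final counters=[1,1,1,4,1,1,4,0,3,2,2,0,3,1,2,2,0] -> counters[13]=1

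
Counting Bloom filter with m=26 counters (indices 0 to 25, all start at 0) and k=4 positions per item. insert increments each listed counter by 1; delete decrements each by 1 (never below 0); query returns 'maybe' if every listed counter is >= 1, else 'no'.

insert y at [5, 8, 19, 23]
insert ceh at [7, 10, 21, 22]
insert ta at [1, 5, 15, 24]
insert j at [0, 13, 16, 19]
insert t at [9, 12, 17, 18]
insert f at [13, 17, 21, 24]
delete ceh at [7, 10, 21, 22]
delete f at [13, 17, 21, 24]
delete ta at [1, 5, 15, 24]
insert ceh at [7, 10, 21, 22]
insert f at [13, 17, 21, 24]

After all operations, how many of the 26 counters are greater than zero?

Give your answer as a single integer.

Answer: 16

Derivation:
Step 1: insert y at [5, 8, 19, 23] -> counters=[0,0,0,0,0,1,0,0,1,0,0,0,0,0,0,0,0,0,0,1,0,0,0,1,0,0]
Step 2: insert ceh at [7, 10, 21, 22] -> counters=[0,0,0,0,0,1,0,1,1,0,1,0,0,0,0,0,0,0,0,1,0,1,1,1,0,0]
Step 3: insert ta at [1, 5, 15, 24] -> counters=[0,1,0,0,0,2,0,1,1,0,1,0,0,0,0,1,0,0,0,1,0,1,1,1,1,0]
Step 4: insert j at [0, 13, 16, 19] -> counters=[1,1,0,0,0,2,0,1,1,0,1,0,0,1,0,1,1,0,0,2,0,1,1,1,1,0]
Step 5: insert t at [9, 12, 17, 18] -> counters=[1,1,0,0,0,2,0,1,1,1,1,0,1,1,0,1,1,1,1,2,0,1,1,1,1,0]
Step 6: insert f at [13, 17, 21, 24] -> counters=[1,1,0,0,0,2,0,1,1,1,1,0,1,2,0,1,1,2,1,2,0,2,1,1,2,0]
Step 7: delete ceh at [7, 10, 21, 22] -> counters=[1,1,0,0,0,2,0,0,1,1,0,0,1,2,0,1,1,2,1,2,0,1,0,1,2,0]
Step 8: delete f at [13, 17, 21, 24] -> counters=[1,1,0,0,0,2,0,0,1,1,0,0,1,1,0,1,1,1,1,2,0,0,0,1,1,0]
Step 9: delete ta at [1, 5, 15, 24] -> counters=[1,0,0,0,0,1,0,0,1,1,0,0,1,1,0,0,1,1,1,2,0,0,0,1,0,0]
Step 10: insert ceh at [7, 10, 21, 22] -> counters=[1,0,0,0,0,1,0,1,1,1,1,0,1,1,0,0,1,1,1,2,0,1,1,1,0,0]
Step 11: insert f at [13, 17, 21, 24] -> counters=[1,0,0,0,0,1,0,1,1,1,1,0,1,2,0,0,1,2,1,2,0,2,1,1,1,0]
Final counters=[1,0,0,0,0,1,0,1,1,1,1,0,1,2,0,0,1,2,1,2,0,2,1,1,1,0] -> 16 nonzero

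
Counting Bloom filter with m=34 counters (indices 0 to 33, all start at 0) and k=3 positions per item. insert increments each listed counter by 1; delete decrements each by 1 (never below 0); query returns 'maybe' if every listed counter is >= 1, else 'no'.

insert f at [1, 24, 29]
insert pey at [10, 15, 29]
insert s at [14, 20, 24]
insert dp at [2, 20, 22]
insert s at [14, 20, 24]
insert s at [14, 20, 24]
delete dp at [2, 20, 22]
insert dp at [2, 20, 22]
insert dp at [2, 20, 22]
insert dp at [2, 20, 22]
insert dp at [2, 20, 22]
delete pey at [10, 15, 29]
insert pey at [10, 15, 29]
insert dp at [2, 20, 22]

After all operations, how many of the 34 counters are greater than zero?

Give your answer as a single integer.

Step 1: insert f at [1, 24, 29] -> counters=[0,1,0,0,0,0,0,0,0,0,0,0,0,0,0,0,0,0,0,0,0,0,0,0,1,0,0,0,0,1,0,0,0,0]
Step 2: insert pey at [10, 15, 29] -> counters=[0,1,0,0,0,0,0,0,0,0,1,0,0,0,0,1,0,0,0,0,0,0,0,0,1,0,0,0,0,2,0,0,0,0]
Step 3: insert s at [14, 20, 24] -> counters=[0,1,0,0,0,0,0,0,0,0,1,0,0,0,1,1,0,0,0,0,1,0,0,0,2,0,0,0,0,2,0,0,0,0]
Step 4: insert dp at [2, 20, 22] -> counters=[0,1,1,0,0,0,0,0,0,0,1,0,0,0,1,1,0,0,0,0,2,0,1,0,2,0,0,0,0,2,0,0,0,0]
Step 5: insert s at [14, 20, 24] -> counters=[0,1,1,0,0,0,0,0,0,0,1,0,0,0,2,1,0,0,0,0,3,0,1,0,3,0,0,0,0,2,0,0,0,0]
Step 6: insert s at [14, 20, 24] -> counters=[0,1,1,0,0,0,0,0,0,0,1,0,0,0,3,1,0,0,0,0,4,0,1,0,4,0,0,0,0,2,0,0,0,0]
Step 7: delete dp at [2, 20, 22] -> counters=[0,1,0,0,0,0,0,0,0,0,1,0,0,0,3,1,0,0,0,0,3,0,0,0,4,0,0,0,0,2,0,0,0,0]
Step 8: insert dp at [2, 20, 22] -> counters=[0,1,1,0,0,0,0,0,0,0,1,0,0,0,3,1,0,0,0,0,4,0,1,0,4,0,0,0,0,2,0,0,0,0]
Step 9: insert dp at [2, 20, 22] -> counters=[0,1,2,0,0,0,0,0,0,0,1,0,0,0,3,1,0,0,0,0,5,0,2,0,4,0,0,0,0,2,0,0,0,0]
Step 10: insert dp at [2, 20, 22] -> counters=[0,1,3,0,0,0,0,0,0,0,1,0,0,0,3,1,0,0,0,0,6,0,3,0,4,0,0,0,0,2,0,0,0,0]
Step 11: insert dp at [2, 20, 22] -> counters=[0,1,4,0,0,0,0,0,0,0,1,0,0,0,3,1,0,0,0,0,7,0,4,0,4,0,0,0,0,2,0,0,0,0]
Step 12: delete pey at [10, 15, 29] -> counters=[0,1,4,0,0,0,0,0,0,0,0,0,0,0,3,0,0,0,0,0,7,0,4,0,4,0,0,0,0,1,0,0,0,0]
Step 13: insert pey at [10, 15, 29] -> counters=[0,1,4,0,0,0,0,0,0,0,1,0,0,0,3,1,0,0,0,0,7,0,4,0,4,0,0,0,0,2,0,0,0,0]
Step 14: insert dp at [2, 20, 22] -> counters=[0,1,5,0,0,0,0,0,0,0,1,0,0,0,3,1,0,0,0,0,8,0,5,0,4,0,0,0,0,2,0,0,0,0]
Final counters=[0,1,5,0,0,0,0,0,0,0,1,0,0,0,3,1,0,0,0,0,8,0,5,0,4,0,0,0,0,2,0,0,0,0] -> 9 nonzero

Answer: 9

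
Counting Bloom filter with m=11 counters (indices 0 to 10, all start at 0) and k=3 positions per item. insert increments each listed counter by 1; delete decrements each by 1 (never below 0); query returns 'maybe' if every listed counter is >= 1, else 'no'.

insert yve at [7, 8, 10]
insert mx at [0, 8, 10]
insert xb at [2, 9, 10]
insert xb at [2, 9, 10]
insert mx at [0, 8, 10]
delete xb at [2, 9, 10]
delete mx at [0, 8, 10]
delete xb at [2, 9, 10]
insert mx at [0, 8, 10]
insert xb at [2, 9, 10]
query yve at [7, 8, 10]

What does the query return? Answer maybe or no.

Answer: maybe

Derivation:
Step 1: insert yve at [7, 8, 10] -> counters=[0,0,0,0,0,0,0,1,1,0,1]
Step 2: insert mx at [0, 8, 10] -> counters=[1,0,0,0,0,0,0,1,2,0,2]
Step 3: insert xb at [2, 9, 10] -> counters=[1,0,1,0,0,0,0,1,2,1,3]
Step 4: insert xb at [2, 9, 10] -> counters=[1,0,2,0,0,0,0,1,2,2,4]
Step 5: insert mx at [0, 8, 10] -> counters=[2,0,2,0,0,0,0,1,3,2,5]
Step 6: delete xb at [2, 9, 10] -> counters=[2,0,1,0,0,0,0,1,3,1,4]
Step 7: delete mx at [0, 8, 10] -> counters=[1,0,1,0,0,0,0,1,2,1,3]
Step 8: delete xb at [2, 9, 10] -> counters=[1,0,0,0,0,0,0,1,2,0,2]
Step 9: insert mx at [0, 8, 10] -> counters=[2,0,0,0,0,0,0,1,3,0,3]
Step 10: insert xb at [2, 9, 10] -> counters=[2,0,1,0,0,0,0,1,3,1,4]
Query yve: check counters[7]=1 counters[8]=3 counters[10]=4 -> maybe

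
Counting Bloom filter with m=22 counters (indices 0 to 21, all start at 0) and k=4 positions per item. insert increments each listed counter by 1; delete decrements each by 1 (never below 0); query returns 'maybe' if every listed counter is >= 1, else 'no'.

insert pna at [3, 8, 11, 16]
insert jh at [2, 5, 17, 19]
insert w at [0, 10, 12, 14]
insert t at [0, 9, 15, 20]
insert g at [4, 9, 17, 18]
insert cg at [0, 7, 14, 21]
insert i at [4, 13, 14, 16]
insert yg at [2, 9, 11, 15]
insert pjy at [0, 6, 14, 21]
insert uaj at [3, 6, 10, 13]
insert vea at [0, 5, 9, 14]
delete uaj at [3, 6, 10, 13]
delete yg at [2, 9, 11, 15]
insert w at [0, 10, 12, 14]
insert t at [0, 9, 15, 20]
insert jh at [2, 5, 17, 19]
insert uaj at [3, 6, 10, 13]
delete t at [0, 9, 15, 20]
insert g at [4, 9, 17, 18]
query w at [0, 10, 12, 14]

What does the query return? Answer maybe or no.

Answer: maybe

Derivation:
Step 1: insert pna at [3, 8, 11, 16] -> counters=[0,0,0,1,0,0,0,0,1,0,0,1,0,0,0,0,1,0,0,0,0,0]
Step 2: insert jh at [2, 5, 17, 19] -> counters=[0,0,1,1,0,1,0,0,1,0,0,1,0,0,0,0,1,1,0,1,0,0]
Step 3: insert w at [0, 10, 12, 14] -> counters=[1,0,1,1,0,1,0,0,1,0,1,1,1,0,1,0,1,1,0,1,0,0]
Step 4: insert t at [0, 9, 15, 20] -> counters=[2,0,1,1,0,1,0,0,1,1,1,1,1,0,1,1,1,1,0,1,1,0]
Step 5: insert g at [4, 9, 17, 18] -> counters=[2,0,1,1,1,1,0,0,1,2,1,1,1,0,1,1,1,2,1,1,1,0]
Step 6: insert cg at [0, 7, 14, 21] -> counters=[3,0,1,1,1,1,0,1,1,2,1,1,1,0,2,1,1,2,1,1,1,1]
Step 7: insert i at [4, 13, 14, 16] -> counters=[3,0,1,1,2,1,0,1,1,2,1,1,1,1,3,1,2,2,1,1,1,1]
Step 8: insert yg at [2, 9, 11, 15] -> counters=[3,0,2,1,2,1,0,1,1,3,1,2,1,1,3,2,2,2,1,1,1,1]
Step 9: insert pjy at [0, 6, 14, 21] -> counters=[4,0,2,1,2,1,1,1,1,3,1,2,1,1,4,2,2,2,1,1,1,2]
Step 10: insert uaj at [3, 6, 10, 13] -> counters=[4,0,2,2,2,1,2,1,1,3,2,2,1,2,4,2,2,2,1,1,1,2]
Step 11: insert vea at [0, 5, 9, 14] -> counters=[5,0,2,2,2,2,2,1,1,4,2,2,1,2,5,2,2,2,1,1,1,2]
Step 12: delete uaj at [3, 6, 10, 13] -> counters=[5,0,2,1,2,2,1,1,1,4,1,2,1,1,5,2,2,2,1,1,1,2]
Step 13: delete yg at [2, 9, 11, 15] -> counters=[5,0,1,1,2,2,1,1,1,3,1,1,1,1,5,1,2,2,1,1,1,2]
Step 14: insert w at [0, 10, 12, 14] -> counters=[6,0,1,1,2,2,1,1,1,3,2,1,2,1,6,1,2,2,1,1,1,2]
Step 15: insert t at [0, 9, 15, 20] -> counters=[7,0,1,1,2,2,1,1,1,4,2,1,2,1,6,2,2,2,1,1,2,2]
Step 16: insert jh at [2, 5, 17, 19] -> counters=[7,0,2,1,2,3,1,1,1,4,2,1,2,1,6,2,2,3,1,2,2,2]
Step 17: insert uaj at [3, 6, 10, 13] -> counters=[7,0,2,2,2,3,2,1,1,4,3,1,2,2,6,2,2,3,1,2,2,2]
Step 18: delete t at [0, 9, 15, 20] -> counters=[6,0,2,2,2,3,2,1,1,3,3,1,2,2,6,1,2,3,1,2,1,2]
Step 19: insert g at [4, 9, 17, 18] -> counters=[6,0,2,2,3,3,2,1,1,4,3,1,2,2,6,1,2,4,2,2,1,2]
Query w: check counters[0]=6 counters[10]=3 counters[12]=2 counters[14]=6 -> maybe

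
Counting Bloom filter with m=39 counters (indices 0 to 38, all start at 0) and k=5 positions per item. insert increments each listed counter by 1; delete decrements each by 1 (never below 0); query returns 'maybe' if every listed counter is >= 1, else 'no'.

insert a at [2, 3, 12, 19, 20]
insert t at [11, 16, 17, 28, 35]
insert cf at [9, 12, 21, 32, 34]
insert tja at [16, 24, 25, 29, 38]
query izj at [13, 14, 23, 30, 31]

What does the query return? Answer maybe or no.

Answer: no

Derivation:
Step 1: insert a at [2, 3, 12, 19, 20] -> counters=[0,0,1,1,0,0,0,0,0,0,0,0,1,0,0,0,0,0,0,1,1,0,0,0,0,0,0,0,0,0,0,0,0,0,0,0,0,0,0]
Step 2: insert t at [11, 16, 17, 28, 35] -> counters=[0,0,1,1,0,0,0,0,0,0,0,1,1,0,0,0,1,1,0,1,1,0,0,0,0,0,0,0,1,0,0,0,0,0,0,1,0,0,0]
Step 3: insert cf at [9, 12, 21, 32, 34] -> counters=[0,0,1,1,0,0,0,0,0,1,0,1,2,0,0,0,1,1,0,1,1,1,0,0,0,0,0,0,1,0,0,0,1,0,1,1,0,0,0]
Step 4: insert tja at [16, 24, 25, 29, 38] -> counters=[0,0,1,1,0,0,0,0,0,1,0,1,2,0,0,0,2,1,0,1,1,1,0,0,1,1,0,0,1,1,0,0,1,0,1,1,0,0,1]
Query izj: check counters[13]=0 counters[14]=0 counters[23]=0 counters[30]=0 counters[31]=0 -> no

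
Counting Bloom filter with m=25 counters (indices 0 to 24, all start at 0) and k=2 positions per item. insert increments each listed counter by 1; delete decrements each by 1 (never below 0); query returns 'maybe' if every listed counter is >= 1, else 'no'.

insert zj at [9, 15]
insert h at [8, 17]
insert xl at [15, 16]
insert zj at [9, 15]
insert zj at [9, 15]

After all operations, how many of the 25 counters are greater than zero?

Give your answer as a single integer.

Answer: 5

Derivation:
Step 1: insert zj at [9, 15] -> counters=[0,0,0,0,0,0,0,0,0,1,0,0,0,0,0,1,0,0,0,0,0,0,0,0,0]
Step 2: insert h at [8, 17] -> counters=[0,0,0,0,0,0,0,0,1,1,0,0,0,0,0,1,0,1,0,0,0,0,0,0,0]
Step 3: insert xl at [15, 16] -> counters=[0,0,0,0,0,0,0,0,1,1,0,0,0,0,0,2,1,1,0,0,0,0,0,0,0]
Step 4: insert zj at [9, 15] -> counters=[0,0,0,0,0,0,0,0,1,2,0,0,0,0,0,3,1,1,0,0,0,0,0,0,0]
Step 5: insert zj at [9, 15] -> counters=[0,0,0,0,0,0,0,0,1,3,0,0,0,0,0,4,1,1,0,0,0,0,0,0,0]
Final counters=[0,0,0,0,0,0,0,0,1,3,0,0,0,0,0,4,1,1,0,0,0,0,0,0,0] -> 5 nonzero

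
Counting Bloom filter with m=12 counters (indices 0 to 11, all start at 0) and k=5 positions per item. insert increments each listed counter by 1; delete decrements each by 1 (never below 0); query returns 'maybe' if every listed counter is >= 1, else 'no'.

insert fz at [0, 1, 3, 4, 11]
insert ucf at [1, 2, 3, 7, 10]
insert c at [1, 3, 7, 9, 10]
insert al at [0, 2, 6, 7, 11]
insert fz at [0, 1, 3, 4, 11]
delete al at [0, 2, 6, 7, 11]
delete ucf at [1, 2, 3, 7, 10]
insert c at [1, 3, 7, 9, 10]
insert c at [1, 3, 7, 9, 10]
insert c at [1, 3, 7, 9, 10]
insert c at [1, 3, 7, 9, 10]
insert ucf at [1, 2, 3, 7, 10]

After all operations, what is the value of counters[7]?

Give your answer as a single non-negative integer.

Step 1: insert fz at [0, 1, 3, 4, 11] -> counters=[1,1,0,1,1,0,0,0,0,0,0,1]
Step 2: insert ucf at [1, 2, 3, 7, 10] -> counters=[1,2,1,2,1,0,0,1,0,0,1,1]
Step 3: insert c at [1, 3, 7, 9, 10] -> counters=[1,3,1,3,1,0,0,2,0,1,2,1]
Step 4: insert al at [0, 2, 6, 7, 11] -> counters=[2,3,2,3,1,0,1,3,0,1,2,2]
Step 5: insert fz at [0, 1, 3, 4, 11] -> counters=[3,4,2,4,2,0,1,3,0,1,2,3]
Step 6: delete al at [0, 2, 6, 7, 11] -> counters=[2,4,1,4,2,0,0,2,0,1,2,2]
Step 7: delete ucf at [1, 2, 3, 7, 10] -> counters=[2,3,0,3,2,0,0,1,0,1,1,2]
Step 8: insert c at [1, 3, 7, 9, 10] -> counters=[2,4,0,4,2,0,0,2,0,2,2,2]
Step 9: insert c at [1, 3, 7, 9, 10] -> counters=[2,5,0,5,2,0,0,3,0,3,3,2]
Step 10: insert c at [1, 3, 7, 9, 10] -> counters=[2,6,0,6,2,0,0,4,0,4,4,2]
Step 11: insert c at [1, 3, 7, 9, 10] -> counters=[2,7,0,7,2,0,0,5,0,5,5,2]
Step 12: insert ucf at [1, 2, 3, 7, 10] -> counters=[2,8,1,8,2,0,0,6,0,5,6,2]
Final counters=[2,8,1,8,2,0,0,6,0,5,6,2] -> counters[7]=6

Answer: 6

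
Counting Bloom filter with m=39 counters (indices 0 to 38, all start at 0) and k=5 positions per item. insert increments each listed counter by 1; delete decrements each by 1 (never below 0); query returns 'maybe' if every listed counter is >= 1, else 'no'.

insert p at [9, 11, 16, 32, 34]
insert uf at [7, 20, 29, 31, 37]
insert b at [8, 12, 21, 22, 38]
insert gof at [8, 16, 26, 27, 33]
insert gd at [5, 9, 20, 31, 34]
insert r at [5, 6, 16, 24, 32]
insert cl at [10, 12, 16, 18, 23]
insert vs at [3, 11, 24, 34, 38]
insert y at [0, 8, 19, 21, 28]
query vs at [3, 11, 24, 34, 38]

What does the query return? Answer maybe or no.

Step 1: insert p at [9, 11, 16, 32, 34] -> counters=[0,0,0,0,0,0,0,0,0,1,0,1,0,0,0,0,1,0,0,0,0,0,0,0,0,0,0,0,0,0,0,0,1,0,1,0,0,0,0]
Step 2: insert uf at [7, 20, 29, 31, 37] -> counters=[0,0,0,0,0,0,0,1,0,1,0,1,0,0,0,0,1,0,0,0,1,0,0,0,0,0,0,0,0,1,0,1,1,0,1,0,0,1,0]
Step 3: insert b at [8, 12, 21, 22, 38] -> counters=[0,0,0,0,0,0,0,1,1,1,0,1,1,0,0,0,1,0,0,0,1,1,1,0,0,0,0,0,0,1,0,1,1,0,1,0,0,1,1]
Step 4: insert gof at [8, 16, 26, 27, 33] -> counters=[0,0,0,0,0,0,0,1,2,1,0,1,1,0,0,0,2,0,0,0,1,1,1,0,0,0,1,1,0,1,0,1,1,1,1,0,0,1,1]
Step 5: insert gd at [5, 9, 20, 31, 34] -> counters=[0,0,0,0,0,1,0,1,2,2,0,1,1,0,0,0,2,0,0,0,2,1,1,0,0,0,1,1,0,1,0,2,1,1,2,0,0,1,1]
Step 6: insert r at [5, 6, 16, 24, 32] -> counters=[0,0,0,0,0,2,1,1,2,2,0,1,1,0,0,0,3,0,0,0,2,1,1,0,1,0,1,1,0,1,0,2,2,1,2,0,0,1,1]
Step 7: insert cl at [10, 12, 16, 18, 23] -> counters=[0,0,0,0,0,2,1,1,2,2,1,1,2,0,0,0,4,0,1,0,2,1,1,1,1,0,1,1,0,1,0,2,2,1,2,0,0,1,1]
Step 8: insert vs at [3, 11, 24, 34, 38] -> counters=[0,0,0,1,0,2,1,1,2,2,1,2,2,0,0,0,4,0,1,0,2,1,1,1,2,0,1,1,0,1,0,2,2,1,3,0,0,1,2]
Step 9: insert y at [0, 8, 19, 21, 28] -> counters=[1,0,0,1,0,2,1,1,3,2,1,2,2,0,0,0,4,0,1,1,2,2,1,1,2,0,1,1,1,1,0,2,2,1,3,0,0,1,2]
Query vs: check counters[3]=1 counters[11]=2 counters[24]=2 counters[34]=3 counters[38]=2 -> maybe

Answer: maybe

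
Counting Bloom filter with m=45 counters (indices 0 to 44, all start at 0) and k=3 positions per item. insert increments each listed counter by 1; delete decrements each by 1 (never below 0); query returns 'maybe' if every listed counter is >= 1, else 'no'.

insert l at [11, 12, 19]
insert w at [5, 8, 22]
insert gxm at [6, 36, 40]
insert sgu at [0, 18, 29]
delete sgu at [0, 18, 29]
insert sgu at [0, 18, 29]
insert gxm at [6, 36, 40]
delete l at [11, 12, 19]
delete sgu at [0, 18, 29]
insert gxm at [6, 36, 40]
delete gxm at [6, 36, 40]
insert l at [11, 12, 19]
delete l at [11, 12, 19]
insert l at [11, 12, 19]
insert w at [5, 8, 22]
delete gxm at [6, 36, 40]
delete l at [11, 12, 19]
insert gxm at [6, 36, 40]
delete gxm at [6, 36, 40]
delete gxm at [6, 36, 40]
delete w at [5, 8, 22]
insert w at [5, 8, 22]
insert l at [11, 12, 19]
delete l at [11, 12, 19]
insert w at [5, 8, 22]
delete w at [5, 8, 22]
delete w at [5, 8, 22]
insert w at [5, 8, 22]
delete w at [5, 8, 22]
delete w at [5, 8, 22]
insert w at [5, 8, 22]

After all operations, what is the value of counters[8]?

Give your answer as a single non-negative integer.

Step 1: insert l at [11, 12, 19] -> counters=[0,0,0,0,0,0,0,0,0,0,0,1,1,0,0,0,0,0,0,1,0,0,0,0,0,0,0,0,0,0,0,0,0,0,0,0,0,0,0,0,0,0,0,0,0]
Step 2: insert w at [5, 8, 22] -> counters=[0,0,0,0,0,1,0,0,1,0,0,1,1,0,0,0,0,0,0,1,0,0,1,0,0,0,0,0,0,0,0,0,0,0,0,0,0,0,0,0,0,0,0,0,0]
Step 3: insert gxm at [6, 36, 40] -> counters=[0,0,0,0,0,1,1,0,1,0,0,1,1,0,0,0,0,0,0,1,0,0,1,0,0,0,0,0,0,0,0,0,0,0,0,0,1,0,0,0,1,0,0,0,0]
Step 4: insert sgu at [0, 18, 29] -> counters=[1,0,0,0,0,1,1,0,1,0,0,1,1,0,0,0,0,0,1,1,0,0,1,0,0,0,0,0,0,1,0,0,0,0,0,0,1,0,0,0,1,0,0,0,0]
Step 5: delete sgu at [0, 18, 29] -> counters=[0,0,0,0,0,1,1,0,1,0,0,1,1,0,0,0,0,0,0,1,0,0,1,0,0,0,0,0,0,0,0,0,0,0,0,0,1,0,0,0,1,0,0,0,0]
Step 6: insert sgu at [0, 18, 29] -> counters=[1,0,0,0,0,1,1,0,1,0,0,1,1,0,0,0,0,0,1,1,0,0,1,0,0,0,0,0,0,1,0,0,0,0,0,0,1,0,0,0,1,0,0,0,0]
Step 7: insert gxm at [6, 36, 40] -> counters=[1,0,0,0,0,1,2,0,1,0,0,1,1,0,0,0,0,0,1,1,0,0,1,0,0,0,0,0,0,1,0,0,0,0,0,0,2,0,0,0,2,0,0,0,0]
Step 8: delete l at [11, 12, 19] -> counters=[1,0,0,0,0,1,2,0,1,0,0,0,0,0,0,0,0,0,1,0,0,0,1,0,0,0,0,0,0,1,0,0,0,0,0,0,2,0,0,0,2,0,0,0,0]
Step 9: delete sgu at [0, 18, 29] -> counters=[0,0,0,0,0,1,2,0,1,0,0,0,0,0,0,0,0,0,0,0,0,0,1,0,0,0,0,0,0,0,0,0,0,0,0,0,2,0,0,0,2,0,0,0,0]
Step 10: insert gxm at [6, 36, 40] -> counters=[0,0,0,0,0,1,3,0,1,0,0,0,0,0,0,0,0,0,0,0,0,0,1,0,0,0,0,0,0,0,0,0,0,0,0,0,3,0,0,0,3,0,0,0,0]
Step 11: delete gxm at [6, 36, 40] -> counters=[0,0,0,0,0,1,2,0,1,0,0,0,0,0,0,0,0,0,0,0,0,0,1,0,0,0,0,0,0,0,0,0,0,0,0,0,2,0,0,0,2,0,0,0,0]
Step 12: insert l at [11, 12, 19] -> counters=[0,0,0,0,0,1,2,0,1,0,0,1,1,0,0,0,0,0,0,1,0,0,1,0,0,0,0,0,0,0,0,0,0,0,0,0,2,0,0,0,2,0,0,0,0]
Step 13: delete l at [11, 12, 19] -> counters=[0,0,0,0,0,1,2,0,1,0,0,0,0,0,0,0,0,0,0,0,0,0,1,0,0,0,0,0,0,0,0,0,0,0,0,0,2,0,0,0,2,0,0,0,0]
Step 14: insert l at [11, 12, 19] -> counters=[0,0,0,0,0,1,2,0,1,0,0,1,1,0,0,0,0,0,0,1,0,0,1,0,0,0,0,0,0,0,0,0,0,0,0,0,2,0,0,0,2,0,0,0,0]
Step 15: insert w at [5, 8, 22] -> counters=[0,0,0,0,0,2,2,0,2,0,0,1,1,0,0,0,0,0,0,1,0,0,2,0,0,0,0,0,0,0,0,0,0,0,0,0,2,0,0,0,2,0,0,0,0]
Step 16: delete gxm at [6, 36, 40] -> counters=[0,0,0,0,0,2,1,0,2,0,0,1,1,0,0,0,0,0,0,1,0,0,2,0,0,0,0,0,0,0,0,0,0,0,0,0,1,0,0,0,1,0,0,0,0]
Step 17: delete l at [11, 12, 19] -> counters=[0,0,0,0,0,2,1,0,2,0,0,0,0,0,0,0,0,0,0,0,0,0,2,0,0,0,0,0,0,0,0,0,0,0,0,0,1,0,0,0,1,0,0,0,0]
Step 18: insert gxm at [6, 36, 40] -> counters=[0,0,0,0,0,2,2,0,2,0,0,0,0,0,0,0,0,0,0,0,0,0,2,0,0,0,0,0,0,0,0,0,0,0,0,0,2,0,0,0,2,0,0,0,0]
Step 19: delete gxm at [6, 36, 40] -> counters=[0,0,0,0,0,2,1,0,2,0,0,0,0,0,0,0,0,0,0,0,0,0,2,0,0,0,0,0,0,0,0,0,0,0,0,0,1,0,0,0,1,0,0,0,0]
Step 20: delete gxm at [6, 36, 40] -> counters=[0,0,0,0,0,2,0,0,2,0,0,0,0,0,0,0,0,0,0,0,0,0,2,0,0,0,0,0,0,0,0,0,0,0,0,0,0,0,0,0,0,0,0,0,0]
Step 21: delete w at [5, 8, 22] -> counters=[0,0,0,0,0,1,0,0,1,0,0,0,0,0,0,0,0,0,0,0,0,0,1,0,0,0,0,0,0,0,0,0,0,0,0,0,0,0,0,0,0,0,0,0,0]
Step 22: insert w at [5, 8, 22] -> counters=[0,0,0,0,0,2,0,0,2,0,0,0,0,0,0,0,0,0,0,0,0,0,2,0,0,0,0,0,0,0,0,0,0,0,0,0,0,0,0,0,0,0,0,0,0]
Step 23: insert l at [11, 12, 19] -> counters=[0,0,0,0,0,2,0,0,2,0,0,1,1,0,0,0,0,0,0,1,0,0,2,0,0,0,0,0,0,0,0,0,0,0,0,0,0,0,0,0,0,0,0,0,0]
Step 24: delete l at [11, 12, 19] -> counters=[0,0,0,0,0,2,0,0,2,0,0,0,0,0,0,0,0,0,0,0,0,0,2,0,0,0,0,0,0,0,0,0,0,0,0,0,0,0,0,0,0,0,0,0,0]
Step 25: insert w at [5, 8, 22] -> counters=[0,0,0,0,0,3,0,0,3,0,0,0,0,0,0,0,0,0,0,0,0,0,3,0,0,0,0,0,0,0,0,0,0,0,0,0,0,0,0,0,0,0,0,0,0]
Step 26: delete w at [5, 8, 22] -> counters=[0,0,0,0,0,2,0,0,2,0,0,0,0,0,0,0,0,0,0,0,0,0,2,0,0,0,0,0,0,0,0,0,0,0,0,0,0,0,0,0,0,0,0,0,0]
Step 27: delete w at [5, 8, 22] -> counters=[0,0,0,0,0,1,0,0,1,0,0,0,0,0,0,0,0,0,0,0,0,0,1,0,0,0,0,0,0,0,0,0,0,0,0,0,0,0,0,0,0,0,0,0,0]
Step 28: insert w at [5, 8, 22] -> counters=[0,0,0,0,0,2,0,0,2,0,0,0,0,0,0,0,0,0,0,0,0,0,2,0,0,0,0,0,0,0,0,0,0,0,0,0,0,0,0,0,0,0,0,0,0]
Step 29: delete w at [5, 8, 22] -> counters=[0,0,0,0,0,1,0,0,1,0,0,0,0,0,0,0,0,0,0,0,0,0,1,0,0,0,0,0,0,0,0,0,0,0,0,0,0,0,0,0,0,0,0,0,0]
Step 30: delete w at [5, 8, 22] -> counters=[0,0,0,0,0,0,0,0,0,0,0,0,0,0,0,0,0,0,0,0,0,0,0,0,0,0,0,0,0,0,0,0,0,0,0,0,0,0,0,0,0,0,0,0,0]
Step 31: insert w at [5, 8, 22] -> counters=[0,0,0,0,0,1,0,0,1,0,0,0,0,0,0,0,0,0,0,0,0,0,1,0,0,0,0,0,0,0,0,0,0,0,0,0,0,0,0,0,0,0,0,0,0]
Final counters=[0,0,0,0,0,1,0,0,1,0,0,0,0,0,0,0,0,0,0,0,0,0,1,0,0,0,0,0,0,0,0,0,0,0,0,0,0,0,0,0,0,0,0,0,0] -> counters[8]=1

Answer: 1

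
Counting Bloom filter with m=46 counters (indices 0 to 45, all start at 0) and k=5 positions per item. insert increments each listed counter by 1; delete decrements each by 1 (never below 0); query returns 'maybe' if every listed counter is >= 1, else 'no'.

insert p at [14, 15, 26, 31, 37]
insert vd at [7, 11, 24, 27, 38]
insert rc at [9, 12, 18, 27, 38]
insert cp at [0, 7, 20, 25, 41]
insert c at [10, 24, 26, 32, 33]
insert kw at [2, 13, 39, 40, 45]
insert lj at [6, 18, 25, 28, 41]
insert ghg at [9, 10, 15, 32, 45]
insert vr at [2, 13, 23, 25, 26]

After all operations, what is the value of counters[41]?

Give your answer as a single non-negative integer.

Answer: 2

Derivation:
Step 1: insert p at [14, 15, 26, 31, 37] -> counters=[0,0,0,0,0,0,0,0,0,0,0,0,0,0,1,1,0,0,0,0,0,0,0,0,0,0,1,0,0,0,0,1,0,0,0,0,0,1,0,0,0,0,0,0,0,0]
Step 2: insert vd at [7, 11, 24, 27, 38] -> counters=[0,0,0,0,0,0,0,1,0,0,0,1,0,0,1,1,0,0,0,0,0,0,0,0,1,0,1,1,0,0,0,1,0,0,0,0,0,1,1,0,0,0,0,0,0,0]
Step 3: insert rc at [9, 12, 18, 27, 38] -> counters=[0,0,0,0,0,0,0,1,0,1,0,1,1,0,1,1,0,0,1,0,0,0,0,0,1,0,1,2,0,0,0,1,0,0,0,0,0,1,2,0,0,0,0,0,0,0]
Step 4: insert cp at [0, 7, 20, 25, 41] -> counters=[1,0,0,0,0,0,0,2,0,1,0,1,1,0,1,1,0,0,1,0,1,0,0,0,1,1,1,2,0,0,0,1,0,0,0,0,0,1,2,0,0,1,0,0,0,0]
Step 5: insert c at [10, 24, 26, 32, 33] -> counters=[1,0,0,0,0,0,0,2,0,1,1,1,1,0,1,1,0,0,1,0,1,0,0,0,2,1,2,2,0,0,0,1,1,1,0,0,0,1,2,0,0,1,0,0,0,0]
Step 6: insert kw at [2, 13, 39, 40, 45] -> counters=[1,0,1,0,0,0,0,2,0,1,1,1,1,1,1,1,0,0,1,0,1,0,0,0,2,1,2,2,0,0,0,1,1,1,0,0,0,1,2,1,1,1,0,0,0,1]
Step 7: insert lj at [6, 18, 25, 28, 41] -> counters=[1,0,1,0,0,0,1,2,0,1,1,1,1,1,1,1,0,0,2,0,1,0,0,0,2,2,2,2,1,0,0,1,1,1,0,0,0,1,2,1,1,2,0,0,0,1]
Step 8: insert ghg at [9, 10, 15, 32, 45] -> counters=[1,0,1,0,0,0,1,2,0,2,2,1,1,1,1,2,0,0,2,0,1,0,0,0,2,2,2,2,1,0,0,1,2,1,0,0,0,1,2,1,1,2,0,0,0,2]
Step 9: insert vr at [2, 13, 23, 25, 26] -> counters=[1,0,2,0,0,0,1,2,0,2,2,1,1,2,1,2,0,0,2,0,1,0,0,1,2,3,3,2,1,0,0,1,2,1,0,0,0,1,2,1,1,2,0,0,0,2]
Final counters=[1,0,2,0,0,0,1,2,0,2,2,1,1,2,1,2,0,0,2,0,1,0,0,1,2,3,3,2,1,0,0,1,2,1,0,0,0,1,2,1,1,2,0,0,0,2] -> counters[41]=2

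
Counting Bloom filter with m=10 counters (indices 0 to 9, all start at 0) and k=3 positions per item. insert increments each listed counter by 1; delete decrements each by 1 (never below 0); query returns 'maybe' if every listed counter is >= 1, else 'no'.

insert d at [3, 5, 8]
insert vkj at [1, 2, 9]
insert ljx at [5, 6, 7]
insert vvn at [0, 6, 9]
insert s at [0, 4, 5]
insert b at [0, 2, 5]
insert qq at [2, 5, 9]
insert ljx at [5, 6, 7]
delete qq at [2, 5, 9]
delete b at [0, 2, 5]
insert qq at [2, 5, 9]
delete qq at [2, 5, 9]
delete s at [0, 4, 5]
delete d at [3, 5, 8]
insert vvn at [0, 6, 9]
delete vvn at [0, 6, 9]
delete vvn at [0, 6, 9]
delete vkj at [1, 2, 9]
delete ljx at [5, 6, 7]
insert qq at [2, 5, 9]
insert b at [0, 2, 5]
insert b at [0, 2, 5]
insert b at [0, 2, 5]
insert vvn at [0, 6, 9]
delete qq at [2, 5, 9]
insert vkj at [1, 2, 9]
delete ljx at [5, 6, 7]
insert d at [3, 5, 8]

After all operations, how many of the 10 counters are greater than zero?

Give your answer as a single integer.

Step 1: insert d at [3, 5, 8] -> counters=[0,0,0,1,0,1,0,0,1,0]
Step 2: insert vkj at [1, 2, 9] -> counters=[0,1,1,1,0,1,0,0,1,1]
Step 3: insert ljx at [5, 6, 7] -> counters=[0,1,1,1,0,2,1,1,1,1]
Step 4: insert vvn at [0, 6, 9] -> counters=[1,1,1,1,0,2,2,1,1,2]
Step 5: insert s at [0, 4, 5] -> counters=[2,1,1,1,1,3,2,1,1,2]
Step 6: insert b at [0, 2, 5] -> counters=[3,1,2,1,1,4,2,1,1,2]
Step 7: insert qq at [2, 5, 9] -> counters=[3,1,3,1,1,5,2,1,1,3]
Step 8: insert ljx at [5, 6, 7] -> counters=[3,1,3,1,1,6,3,2,1,3]
Step 9: delete qq at [2, 5, 9] -> counters=[3,1,2,1,1,5,3,2,1,2]
Step 10: delete b at [0, 2, 5] -> counters=[2,1,1,1,1,4,3,2,1,2]
Step 11: insert qq at [2, 5, 9] -> counters=[2,1,2,1,1,5,3,2,1,3]
Step 12: delete qq at [2, 5, 9] -> counters=[2,1,1,1,1,4,3,2,1,2]
Step 13: delete s at [0, 4, 5] -> counters=[1,1,1,1,0,3,3,2,1,2]
Step 14: delete d at [3, 5, 8] -> counters=[1,1,1,0,0,2,3,2,0,2]
Step 15: insert vvn at [0, 6, 9] -> counters=[2,1,1,0,0,2,4,2,0,3]
Step 16: delete vvn at [0, 6, 9] -> counters=[1,1,1,0,0,2,3,2,0,2]
Step 17: delete vvn at [0, 6, 9] -> counters=[0,1,1,0,0,2,2,2,0,1]
Step 18: delete vkj at [1, 2, 9] -> counters=[0,0,0,0,0,2,2,2,0,0]
Step 19: delete ljx at [5, 6, 7] -> counters=[0,0,0,0,0,1,1,1,0,0]
Step 20: insert qq at [2, 5, 9] -> counters=[0,0,1,0,0,2,1,1,0,1]
Step 21: insert b at [0, 2, 5] -> counters=[1,0,2,0,0,3,1,1,0,1]
Step 22: insert b at [0, 2, 5] -> counters=[2,0,3,0,0,4,1,1,0,1]
Step 23: insert b at [0, 2, 5] -> counters=[3,0,4,0,0,5,1,1,0,1]
Step 24: insert vvn at [0, 6, 9] -> counters=[4,0,4,0,0,5,2,1,0,2]
Step 25: delete qq at [2, 5, 9] -> counters=[4,0,3,0,0,4,2,1,0,1]
Step 26: insert vkj at [1, 2, 9] -> counters=[4,1,4,0,0,4,2,1,0,2]
Step 27: delete ljx at [5, 6, 7] -> counters=[4,1,4,0,0,3,1,0,0,2]
Step 28: insert d at [3, 5, 8] -> counters=[4,1,4,1,0,4,1,0,1,2]
Final counters=[4,1,4,1,0,4,1,0,1,2] -> 8 nonzero

Answer: 8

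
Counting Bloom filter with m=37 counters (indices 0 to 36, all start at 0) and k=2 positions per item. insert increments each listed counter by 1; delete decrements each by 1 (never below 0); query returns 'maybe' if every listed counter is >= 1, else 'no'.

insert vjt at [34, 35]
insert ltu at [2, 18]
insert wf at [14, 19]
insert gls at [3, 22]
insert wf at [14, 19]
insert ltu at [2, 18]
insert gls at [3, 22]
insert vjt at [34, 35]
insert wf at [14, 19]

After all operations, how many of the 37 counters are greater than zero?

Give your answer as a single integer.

Answer: 8

Derivation:
Step 1: insert vjt at [34, 35] -> counters=[0,0,0,0,0,0,0,0,0,0,0,0,0,0,0,0,0,0,0,0,0,0,0,0,0,0,0,0,0,0,0,0,0,0,1,1,0]
Step 2: insert ltu at [2, 18] -> counters=[0,0,1,0,0,0,0,0,0,0,0,0,0,0,0,0,0,0,1,0,0,0,0,0,0,0,0,0,0,0,0,0,0,0,1,1,0]
Step 3: insert wf at [14, 19] -> counters=[0,0,1,0,0,0,0,0,0,0,0,0,0,0,1,0,0,0,1,1,0,0,0,0,0,0,0,0,0,0,0,0,0,0,1,1,0]
Step 4: insert gls at [3, 22] -> counters=[0,0,1,1,0,0,0,0,0,0,0,0,0,0,1,0,0,0,1,1,0,0,1,0,0,0,0,0,0,0,0,0,0,0,1,1,0]
Step 5: insert wf at [14, 19] -> counters=[0,0,1,1,0,0,0,0,0,0,0,0,0,0,2,0,0,0,1,2,0,0,1,0,0,0,0,0,0,0,0,0,0,0,1,1,0]
Step 6: insert ltu at [2, 18] -> counters=[0,0,2,1,0,0,0,0,0,0,0,0,0,0,2,0,0,0,2,2,0,0,1,0,0,0,0,0,0,0,0,0,0,0,1,1,0]
Step 7: insert gls at [3, 22] -> counters=[0,0,2,2,0,0,0,0,0,0,0,0,0,0,2,0,0,0,2,2,0,0,2,0,0,0,0,0,0,0,0,0,0,0,1,1,0]
Step 8: insert vjt at [34, 35] -> counters=[0,0,2,2,0,0,0,0,0,0,0,0,0,0,2,0,0,0,2,2,0,0,2,0,0,0,0,0,0,0,0,0,0,0,2,2,0]
Step 9: insert wf at [14, 19] -> counters=[0,0,2,2,0,0,0,0,0,0,0,0,0,0,3,0,0,0,2,3,0,0,2,0,0,0,0,0,0,0,0,0,0,0,2,2,0]
Final counters=[0,0,2,2,0,0,0,0,0,0,0,0,0,0,3,0,0,0,2,3,0,0,2,0,0,0,0,0,0,0,0,0,0,0,2,2,0] -> 8 nonzero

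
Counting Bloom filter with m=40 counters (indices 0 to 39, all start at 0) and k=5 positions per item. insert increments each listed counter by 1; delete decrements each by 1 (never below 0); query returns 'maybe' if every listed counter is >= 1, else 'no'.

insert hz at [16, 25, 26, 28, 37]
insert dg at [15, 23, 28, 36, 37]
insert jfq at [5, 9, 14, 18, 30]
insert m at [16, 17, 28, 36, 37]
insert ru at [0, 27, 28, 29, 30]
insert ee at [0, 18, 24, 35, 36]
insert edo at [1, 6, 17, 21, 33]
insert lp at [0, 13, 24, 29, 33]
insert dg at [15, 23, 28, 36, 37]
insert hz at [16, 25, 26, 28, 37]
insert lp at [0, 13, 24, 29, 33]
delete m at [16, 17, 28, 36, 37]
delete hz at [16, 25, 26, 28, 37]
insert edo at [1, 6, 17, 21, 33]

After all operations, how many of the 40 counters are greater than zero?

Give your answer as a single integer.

Answer: 24

Derivation:
Step 1: insert hz at [16, 25, 26, 28, 37] -> counters=[0,0,0,0,0,0,0,0,0,0,0,0,0,0,0,0,1,0,0,0,0,0,0,0,0,1,1,0,1,0,0,0,0,0,0,0,0,1,0,0]
Step 2: insert dg at [15, 23, 28, 36, 37] -> counters=[0,0,0,0,0,0,0,0,0,0,0,0,0,0,0,1,1,0,0,0,0,0,0,1,0,1,1,0,2,0,0,0,0,0,0,0,1,2,0,0]
Step 3: insert jfq at [5, 9, 14, 18, 30] -> counters=[0,0,0,0,0,1,0,0,0,1,0,0,0,0,1,1,1,0,1,0,0,0,0,1,0,1,1,0,2,0,1,0,0,0,0,0,1,2,0,0]
Step 4: insert m at [16, 17, 28, 36, 37] -> counters=[0,0,0,0,0,1,0,0,0,1,0,0,0,0,1,1,2,1,1,0,0,0,0,1,0,1,1,0,3,0,1,0,0,0,0,0,2,3,0,0]
Step 5: insert ru at [0, 27, 28, 29, 30] -> counters=[1,0,0,0,0,1,0,0,0,1,0,0,0,0,1,1,2,1,1,0,0,0,0,1,0,1,1,1,4,1,2,0,0,0,0,0,2,3,0,0]
Step 6: insert ee at [0, 18, 24, 35, 36] -> counters=[2,0,0,0,0,1,0,0,0,1,0,0,0,0,1,1,2,1,2,0,0,0,0,1,1,1,1,1,4,1,2,0,0,0,0,1,3,3,0,0]
Step 7: insert edo at [1, 6, 17, 21, 33] -> counters=[2,1,0,0,0,1,1,0,0,1,0,0,0,0,1,1,2,2,2,0,0,1,0,1,1,1,1,1,4,1,2,0,0,1,0,1,3,3,0,0]
Step 8: insert lp at [0, 13, 24, 29, 33] -> counters=[3,1,0,0,0,1,1,0,0,1,0,0,0,1,1,1,2,2,2,0,0,1,0,1,2,1,1,1,4,2,2,0,0,2,0,1,3,3,0,0]
Step 9: insert dg at [15, 23, 28, 36, 37] -> counters=[3,1,0,0,0,1,1,0,0,1,0,0,0,1,1,2,2,2,2,0,0,1,0,2,2,1,1,1,5,2,2,0,0,2,0,1,4,4,0,0]
Step 10: insert hz at [16, 25, 26, 28, 37] -> counters=[3,1,0,0,0,1,1,0,0,1,0,0,0,1,1,2,3,2,2,0,0,1,0,2,2,2,2,1,6,2,2,0,0,2,0,1,4,5,0,0]
Step 11: insert lp at [0, 13, 24, 29, 33] -> counters=[4,1,0,0,0,1,1,0,0,1,0,0,0,2,1,2,3,2,2,0,0,1,0,2,3,2,2,1,6,3,2,0,0,3,0,1,4,5,0,0]
Step 12: delete m at [16, 17, 28, 36, 37] -> counters=[4,1,0,0,0,1,1,0,0,1,0,0,0,2,1,2,2,1,2,0,0,1,0,2,3,2,2,1,5,3,2,0,0,3,0,1,3,4,0,0]
Step 13: delete hz at [16, 25, 26, 28, 37] -> counters=[4,1,0,0,0,1,1,0,0,1,0,0,0,2,1,2,1,1,2,0,0,1,0,2,3,1,1,1,4,3,2,0,0,3,0,1,3,3,0,0]
Step 14: insert edo at [1, 6, 17, 21, 33] -> counters=[4,2,0,0,0,1,2,0,0,1,0,0,0,2,1,2,1,2,2,0,0,2,0,2,3,1,1,1,4,3,2,0,0,4,0,1,3,3,0,0]
Final counters=[4,2,0,0,0,1,2,0,0,1,0,0,0,2,1,2,1,2,2,0,0,2,0,2,3,1,1,1,4,3,2,0,0,4,0,1,3,3,0,0] -> 24 nonzero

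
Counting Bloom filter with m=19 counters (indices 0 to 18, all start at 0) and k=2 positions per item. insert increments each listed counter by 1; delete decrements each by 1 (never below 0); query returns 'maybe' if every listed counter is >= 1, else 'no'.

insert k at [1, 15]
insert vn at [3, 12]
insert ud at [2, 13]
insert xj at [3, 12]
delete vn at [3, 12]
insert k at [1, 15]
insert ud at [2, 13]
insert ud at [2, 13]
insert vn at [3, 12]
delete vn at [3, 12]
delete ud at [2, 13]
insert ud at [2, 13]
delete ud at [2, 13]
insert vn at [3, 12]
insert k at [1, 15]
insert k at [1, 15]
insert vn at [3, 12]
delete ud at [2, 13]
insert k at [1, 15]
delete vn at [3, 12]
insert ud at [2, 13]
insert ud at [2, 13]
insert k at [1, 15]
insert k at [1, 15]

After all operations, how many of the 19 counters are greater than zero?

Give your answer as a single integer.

Answer: 6

Derivation:
Step 1: insert k at [1, 15] -> counters=[0,1,0,0,0,0,0,0,0,0,0,0,0,0,0,1,0,0,0]
Step 2: insert vn at [3, 12] -> counters=[0,1,0,1,0,0,0,0,0,0,0,0,1,0,0,1,0,0,0]
Step 3: insert ud at [2, 13] -> counters=[0,1,1,1,0,0,0,0,0,0,0,0,1,1,0,1,0,0,0]
Step 4: insert xj at [3, 12] -> counters=[0,1,1,2,0,0,0,0,0,0,0,0,2,1,0,1,0,0,0]
Step 5: delete vn at [3, 12] -> counters=[0,1,1,1,0,0,0,0,0,0,0,0,1,1,0,1,0,0,0]
Step 6: insert k at [1, 15] -> counters=[0,2,1,1,0,0,0,0,0,0,0,0,1,1,0,2,0,0,0]
Step 7: insert ud at [2, 13] -> counters=[0,2,2,1,0,0,0,0,0,0,0,0,1,2,0,2,0,0,0]
Step 8: insert ud at [2, 13] -> counters=[0,2,3,1,0,0,0,0,0,0,0,0,1,3,0,2,0,0,0]
Step 9: insert vn at [3, 12] -> counters=[0,2,3,2,0,0,0,0,0,0,0,0,2,3,0,2,0,0,0]
Step 10: delete vn at [3, 12] -> counters=[0,2,3,1,0,0,0,0,0,0,0,0,1,3,0,2,0,0,0]
Step 11: delete ud at [2, 13] -> counters=[0,2,2,1,0,0,0,0,0,0,0,0,1,2,0,2,0,0,0]
Step 12: insert ud at [2, 13] -> counters=[0,2,3,1,0,0,0,0,0,0,0,0,1,3,0,2,0,0,0]
Step 13: delete ud at [2, 13] -> counters=[0,2,2,1,0,0,0,0,0,0,0,0,1,2,0,2,0,0,0]
Step 14: insert vn at [3, 12] -> counters=[0,2,2,2,0,0,0,0,0,0,0,0,2,2,0,2,0,0,0]
Step 15: insert k at [1, 15] -> counters=[0,3,2,2,0,0,0,0,0,0,0,0,2,2,0,3,0,0,0]
Step 16: insert k at [1, 15] -> counters=[0,4,2,2,0,0,0,0,0,0,0,0,2,2,0,4,0,0,0]
Step 17: insert vn at [3, 12] -> counters=[0,4,2,3,0,0,0,0,0,0,0,0,3,2,0,4,0,0,0]
Step 18: delete ud at [2, 13] -> counters=[0,4,1,3,0,0,0,0,0,0,0,0,3,1,0,4,0,0,0]
Step 19: insert k at [1, 15] -> counters=[0,5,1,3,0,0,0,0,0,0,0,0,3,1,0,5,0,0,0]
Step 20: delete vn at [3, 12] -> counters=[0,5,1,2,0,0,0,0,0,0,0,0,2,1,0,5,0,0,0]
Step 21: insert ud at [2, 13] -> counters=[0,5,2,2,0,0,0,0,0,0,0,0,2,2,0,5,0,0,0]
Step 22: insert ud at [2, 13] -> counters=[0,5,3,2,0,0,0,0,0,0,0,0,2,3,0,5,0,0,0]
Step 23: insert k at [1, 15] -> counters=[0,6,3,2,0,0,0,0,0,0,0,0,2,3,0,6,0,0,0]
Step 24: insert k at [1, 15] -> counters=[0,7,3,2,0,0,0,0,0,0,0,0,2,3,0,7,0,0,0]
Final counters=[0,7,3,2,0,0,0,0,0,0,0,0,2,3,0,7,0,0,0] -> 6 nonzero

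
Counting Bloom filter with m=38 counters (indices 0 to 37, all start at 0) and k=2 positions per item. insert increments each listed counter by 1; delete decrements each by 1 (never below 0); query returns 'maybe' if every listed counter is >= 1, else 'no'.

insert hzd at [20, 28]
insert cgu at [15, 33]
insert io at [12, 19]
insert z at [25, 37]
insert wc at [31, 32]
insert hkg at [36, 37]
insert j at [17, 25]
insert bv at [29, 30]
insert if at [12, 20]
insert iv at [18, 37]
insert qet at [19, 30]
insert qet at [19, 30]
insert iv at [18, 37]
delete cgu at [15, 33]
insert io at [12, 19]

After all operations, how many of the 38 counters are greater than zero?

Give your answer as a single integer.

Step 1: insert hzd at [20, 28] -> counters=[0,0,0,0,0,0,0,0,0,0,0,0,0,0,0,0,0,0,0,0,1,0,0,0,0,0,0,0,1,0,0,0,0,0,0,0,0,0]
Step 2: insert cgu at [15, 33] -> counters=[0,0,0,0,0,0,0,0,0,0,0,0,0,0,0,1,0,0,0,0,1,0,0,0,0,0,0,0,1,0,0,0,0,1,0,0,0,0]
Step 3: insert io at [12, 19] -> counters=[0,0,0,0,0,0,0,0,0,0,0,0,1,0,0,1,0,0,0,1,1,0,0,0,0,0,0,0,1,0,0,0,0,1,0,0,0,0]
Step 4: insert z at [25, 37] -> counters=[0,0,0,0,0,0,0,0,0,0,0,0,1,0,0,1,0,0,0,1,1,0,0,0,0,1,0,0,1,0,0,0,0,1,0,0,0,1]
Step 5: insert wc at [31, 32] -> counters=[0,0,0,0,0,0,0,0,0,0,0,0,1,0,0,1,0,0,0,1,1,0,0,0,0,1,0,0,1,0,0,1,1,1,0,0,0,1]
Step 6: insert hkg at [36, 37] -> counters=[0,0,0,0,0,0,0,0,0,0,0,0,1,0,0,1,0,0,0,1,1,0,0,0,0,1,0,0,1,0,0,1,1,1,0,0,1,2]
Step 7: insert j at [17, 25] -> counters=[0,0,0,0,0,0,0,0,0,0,0,0,1,0,0,1,0,1,0,1,1,0,0,0,0,2,0,0,1,0,0,1,1,1,0,0,1,2]
Step 8: insert bv at [29, 30] -> counters=[0,0,0,0,0,0,0,0,0,0,0,0,1,0,0,1,0,1,0,1,1,0,0,0,0,2,0,0,1,1,1,1,1,1,0,0,1,2]
Step 9: insert if at [12, 20] -> counters=[0,0,0,0,0,0,0,0,0,0,0,0,2,0,0,1,0,1,0,1,2,0,0,0,0,2,0,0,1,1,1,1,1,1,0,0,1,2]
Step 10: insert iv at [18, 37] -> counters=[0,0,0,0,0,0,0,0,0,0,0,0,2,0,0,1,0,1,1,1,2,0,0,0,0,2,0,0,1,1,1,1,1,1,0,0,1,3]
Step 11: insert qet at [19, 30] -> counters=[0,0,0,0,0,0,0,0,0,0,0,0,2,0,0,1,0,1,1,2,2,0,0,0,0,2,0,0,1,1,2,1,1,1,0,0,1,3]
Step 12: insert qet at [19, 30] -> counters=[0,0,0,0,0,0,0,0,0,0,0,0,2,0,0,1,0,1,1,3,2,0,0,0,0,2,0,0,1,1,3,1,1,1,0,0,1,3]
Step 13: insert iv at [18, 37] -> counters=[0,0,0,0,0,0,0,0,0,0,0,0,2,0,0,1,0,1,2,3,2,0,0,0,0,2,0,0,1,1,3,1,1,1,0,0,1,4]
Step 14: delete cgu at [15, 33] -> counters=[0,0,0,0,0,0,0,0,0,0,0,0,2,0,0,0,0,1,2,3,2,0,0,0,0,2,0,0,1,1,3,1,1,0,0,0,1,4]
Step 15: insert io at [12, 19] -> counters=[0,0,0,0,0,0,0,0,0,0,0,0,3,0,0,0,0,1,2,4,2,0,0,0,0,2,0,0,1,1,3,1,1,0,0,0,1,4]
Final counters=[0,0,0,0,0,0,0,0,0,0,0,0,3,0,0,0,0,1,2,4,2,0,0,0,0,2,0,0,1,1,3,1,1,0,0,0,1,4] -> 13 nonzero

Answer: 13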